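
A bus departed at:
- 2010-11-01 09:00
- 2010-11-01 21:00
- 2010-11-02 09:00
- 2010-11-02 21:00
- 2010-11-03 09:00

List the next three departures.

2010-11-03 21:00, 2010-11-04 09:00, 2010-11-04 21:00

Spacing: 12, 12, 12, 12 h — constant 12 h.
2010-11-03 09:00 + 12 h = 2010-11-03 21:00.
2010-11-03 21:00 + 12 h = 2010-11-04 09:00.
2010-11-04 09:00 + 12 h = 2010-11-04 21:00.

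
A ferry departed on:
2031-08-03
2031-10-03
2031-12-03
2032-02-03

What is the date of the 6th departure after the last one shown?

Each date is the 3rd; the gaps (61, 61, 62) track the month lengths.
The rule is the 3rd of every 2 months.
Next: April 2032 → 2032-04-03.
Next: June 2032 → 2032-06-03.
August 2032: 2032-08-03.
October 2032: 2032-10-03.
Next: December 2032 → 2032-12-03.
February 2033: 2033-02-03.

2033-02-03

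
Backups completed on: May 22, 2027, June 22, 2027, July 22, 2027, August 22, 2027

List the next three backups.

September 22, 2027; October 22, 2027; November 22, 2027

The day-of-month is always 22 (31, 30, 31 days between events).
So this recurs on the 22nd of each month.
Next: September 2027 → September 22, 2027.
October 2027: October 22, 2027.
Next: November 2027 → November 22, 2027.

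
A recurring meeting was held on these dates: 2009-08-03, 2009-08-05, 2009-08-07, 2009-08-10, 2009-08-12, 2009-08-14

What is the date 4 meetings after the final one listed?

Gaps: 2, 2, 3, 2, 2 days — not constant, but cyclic with period 3.
The events fall on every Monday, Wednesday and Friday.
Next Monday: 2009-08-17.
Next Wednesday: 2009-08-19.
The following Friday is 2009-08-21.
The following Monday is 2009-08-24.

2009-08-24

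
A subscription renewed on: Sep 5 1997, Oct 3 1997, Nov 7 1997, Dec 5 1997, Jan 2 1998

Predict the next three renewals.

These are Fridays at 28- or 35-day spacing (28, 35, 28, 28).
The pattern: 1st Friday of the month.
1st Friday of February 1998: Feb 6 1998.
March 1998 — 1st Friday is Mar 6 1998.
1st Friday of April 1998: Apr 3 1998.

Feb 6 1998, Mar 6 1998, Apr 3 1998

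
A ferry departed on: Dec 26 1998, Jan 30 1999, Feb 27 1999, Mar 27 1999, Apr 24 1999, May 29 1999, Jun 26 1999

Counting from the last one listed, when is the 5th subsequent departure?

All Saturdays; the gaps (35, 28, 28, 28, 35, 28) vary with month length.
This is the last Saturday of each month.
July 1999 ends with Saturday Jul 31 1999.
Last Saturday of August 1999: Aug 28 1999.
Last Saturday of September 1999: Sep 25 1999.
October 1999 ends with Saturday Oct 30 1999.
November 1999 ends with Saturday Nov 27 1999.

Nov 27 1999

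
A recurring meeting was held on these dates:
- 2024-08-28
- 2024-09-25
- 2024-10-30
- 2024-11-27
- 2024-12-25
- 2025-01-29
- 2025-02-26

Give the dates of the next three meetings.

Every date is a Wednesday; gaps 28, 35, 28, 28, 35, 28 days.
Each is the last Wednesday of its month (at least one falls on the 29th or later, ruling out '4th Wednesday').
Last Wednesday of March 2025: 2025-03-26.
Last Wednesday of April 2025: 2025-04-30.
Last Wednesday of May 2025: 2025-05-28.

2025-03-26, 2025-04-30, 2025-05-28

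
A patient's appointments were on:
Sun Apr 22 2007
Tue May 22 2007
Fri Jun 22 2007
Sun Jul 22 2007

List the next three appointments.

Wed Aug 22 2007, Sat Sep 22 2007, Mon Oct 22 2007

Gaps: 30, 31, 30 days — not constant. Every event is on the 22nd of the month.
Pattern: the 22nd of each month.
Next: August 2007 → Wed Aug 22 2007.
Next: September 2007 → Sat Sep 22 2007.
October 2007: Mon Oct 22 2007.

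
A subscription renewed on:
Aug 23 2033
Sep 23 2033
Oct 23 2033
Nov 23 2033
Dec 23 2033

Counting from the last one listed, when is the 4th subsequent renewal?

Apr 23 2034

Each date is the 23rd; the gaps (31, 30, 31, 30) track the month lengths.
The rule is the 23rd of each month.
January 2034: Jan 23 2034.
Next: February 2034 → Feb 23 2034.
Next: March 2034 → Mar 23 2034.
Next: April 2034 → Apr 23 2034.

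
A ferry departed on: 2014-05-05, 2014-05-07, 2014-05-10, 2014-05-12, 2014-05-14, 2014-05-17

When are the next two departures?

The gap pattern 2, 3, 2, 2, 3 repeats every 3 events.
These are the Mondays, Wednesdays and Saturdays of each week.
Next Monday: 2014-05-19.
Next Wednesday: 2014-05-21.

2014-05-19, 2014-05-21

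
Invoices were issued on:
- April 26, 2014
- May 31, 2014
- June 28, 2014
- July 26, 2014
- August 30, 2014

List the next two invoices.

These are Saturdays with 35, 28, 28, 35-day gaps.
Each is the final Saturday of its month — May 31, 2014 is past the 28th, so '4th Saturday' doesn't fit.
Last Saturday of September 2014: September 27, 2014.
Last Saturday of October 2014: October 25, 2014.

September 27, 2014; October 25, 2014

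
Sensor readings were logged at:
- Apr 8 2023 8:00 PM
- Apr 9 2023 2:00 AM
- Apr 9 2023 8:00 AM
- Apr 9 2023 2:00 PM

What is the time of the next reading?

Apr 9 2023 8:00 PM

Gaps: 6, 6, 6 hours — each event is 6 hours after the previous one.
Apr 9 2023 2:00 PM + 6 h = Apr 9 2023 8:00 PM.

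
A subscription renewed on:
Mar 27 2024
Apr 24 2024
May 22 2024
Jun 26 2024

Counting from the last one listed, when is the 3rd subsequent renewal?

Sep 25 2024

Gaps: 28, 28, 35 days — a mix of 28 and 35. Every date is a Wednesday.
Each is the 4th Wednesday of its month.
July 2024 — 4th Wednesday is Jul 24 2024.
August 2024 — 4th Wednesday is Aug 28 2024.
September 2024 — 4th Wednesday is Sep 25 2024.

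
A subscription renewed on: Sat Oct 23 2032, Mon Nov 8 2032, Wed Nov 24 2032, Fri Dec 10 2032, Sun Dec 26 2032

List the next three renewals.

Every event comes 16 days after the last (16, 16, 16, 16).
Sun Dec 26 2032 + 16 days = Tue Jan 11 2033.
Tue Jan 11 2033 + 16 days = Thu Jan 27 2033.
Thu Jan 27 2033 + 16 days = Sat Feb 12 2033.

Tue Jan 11 2033, Thu Jan 27 2033, Sat Feb 12 2033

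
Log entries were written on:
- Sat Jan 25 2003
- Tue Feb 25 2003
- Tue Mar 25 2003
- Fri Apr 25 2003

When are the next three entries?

Sun May 25 2003, Wed Jun 25 2003, Fri Jul 25 2003

Each date is the 25th; the gaps (31, 28, 31) track the month lengths.
The rule is the 25th of each month.
Next: May 2003 → Sun May 25 2003.
Next: June 2003 → Wed Jun 25 2003.
Next: July 2003 → Fri Jul 25 2003.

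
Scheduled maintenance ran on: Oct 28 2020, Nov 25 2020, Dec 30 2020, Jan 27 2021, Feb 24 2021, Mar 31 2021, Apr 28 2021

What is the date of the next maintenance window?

These are Wednesdays with 28, 35, 28, 28, 35, 28-day gaps.
Each is the final Wednesday of its month — Dec 30 2020 is past the 28th, so '4th Wednesday' doesn't fit.
May 2021 ends with Wednesday May 26 2021.

May 26 2021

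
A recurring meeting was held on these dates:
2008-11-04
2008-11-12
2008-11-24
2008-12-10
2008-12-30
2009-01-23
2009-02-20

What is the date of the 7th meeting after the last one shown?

Gaps: 8, 12, 16, 20, 24, 28 days — each gap is 4 larger than the previous one.
Next gap: 32 days. 2009-02-20 + 32 days = 2009-03-24.
Next gap: 36 days. 2009-03-24 + 36 days = 2009-04-29.
Next gap: 40 days. 2009-04-29 + 40 days = 2009-06-08.
Next gap: 44 days. 2009-06-08 + 44 days = 2009-07-22.
Next gap: 48 days. 2009-07-22 + 48 days = 2009-09-08.
Next gap: 52 days. 2009-09-08 + 52 days = 2009-10-30.
Next gap: 56 days. 2009-10-30 + 56 days = 2009-12-25.

2009-12-25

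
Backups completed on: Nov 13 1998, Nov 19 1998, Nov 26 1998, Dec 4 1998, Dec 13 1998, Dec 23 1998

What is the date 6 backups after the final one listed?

Gaps: 6, 7, 8, 9, 10 days — each gap is 1 larger than the previous one.
Next gap: 11 days. Dec 23 1998 + 11 days = Jan 3 1999.
Next gap: 12 days. Jan 3 1999 + 12 days = Jan 15 1999.
Next gap: 13 days. Jan 15 1999 + 13 days = Jan 28 1999.
Next gap: 14 days. Jan 28 1999 + 14 days = Feb 11 1999.
Next gap: 15 days. Feb 11 1999 + 15 days = Feb 26 1999.
Next gap: 16 days. Feb 26 1999 + 16 days = Mar 14 1999.

Mar 14 1999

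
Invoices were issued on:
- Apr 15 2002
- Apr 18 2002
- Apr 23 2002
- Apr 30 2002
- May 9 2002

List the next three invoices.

The spacing grows by 2 each time: 3, 5, 7, 9 days.
Next gap: 11 days. May 9 2002 + 11 days = May 20 2002.
Next gap: 13 days. May 20 2002 + 13 days = Jun 2 2002.
Next gap: 15 days. Jun 2 2002 + 15 days = Jun 17 2002.

May 20 2002, Jun 2 2002, Jun 17 2002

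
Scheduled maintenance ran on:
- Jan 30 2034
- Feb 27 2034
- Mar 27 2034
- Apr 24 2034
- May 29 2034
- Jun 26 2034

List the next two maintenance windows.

These are Mondays with 28, 28, 28, 35, 28-day gaps.
Each is the final Monday of its month — Jan 30 2034 is past the 28th, so '4th Monday' doesn't fit.
July 2034 ends with Monday Jul 31 2034.
Last Monday of August 2034: Aug 28 2034.

Jul 31 2034, Aug 28 2034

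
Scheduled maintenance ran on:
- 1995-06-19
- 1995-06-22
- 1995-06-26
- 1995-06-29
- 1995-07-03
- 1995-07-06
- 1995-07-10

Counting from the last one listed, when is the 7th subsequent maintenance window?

Every event lands on a Monday or Thursday (gaps cycle 3, 4, 3, 4, 3, 4).
So the schedule is: every Monday and Thursday.
Next Thursday: 1995-07-13.
Next Monday: 1995-07-17.
Next Thursday: 1995-07-20.
The following Monday is 1995-07-24.
Next Thursday: 1995-07-27.
The following Monday is 1995-07-31.
Next Thursday: 1995-08-03.

1995-08-03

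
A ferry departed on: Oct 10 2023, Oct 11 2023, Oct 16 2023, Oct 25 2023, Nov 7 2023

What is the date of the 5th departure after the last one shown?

Mar 11 2024

The spacing grows by 4 each time: 1, 5, 9, 13 days.
Next gap: 17 days. Nov 7 2023 + 17 days = Nov 24 2023.
Next gap: 21 days. Nov 24 2023 + 21 days = Dec 15 2023.
Next gap: 25 days. Dec 15 2023 + 25 days = Jan 9 2024.
Next gap: 29 days. Jan 9 2024 + 29 days = Feb 7 2024.
Next gap: 33 days. Feb 7 2024 + 33 days = Mar 11 2024.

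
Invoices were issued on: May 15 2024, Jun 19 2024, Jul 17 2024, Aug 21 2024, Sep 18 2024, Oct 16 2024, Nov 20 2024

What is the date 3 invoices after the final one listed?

These are Wednesdays at 28- or 35-day spacing (35, 28, 35, 28, 28, 35).
The pattern: 3rd Wednesday of the month.
3rd Wednesday of December 2024: Dec 18 2024.
3rd Wednesday of January 2025: Jan 15 2025.
3rd Wednesday of February 2025: Feb 19 2025.

Feb 19 2025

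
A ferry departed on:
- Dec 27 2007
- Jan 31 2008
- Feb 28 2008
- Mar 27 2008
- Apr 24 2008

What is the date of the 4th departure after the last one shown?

All Thursdays; the gaps (35, 28, 28, 28) vary with month length.
This is the last Thursday of each month.
Last Thursday of May 2008: May 29 2008.
Last Thursday of June 2008: Jun 26 2008.
Last Thursday of July 2008: Jul 31 2008.
August 2008 ends with Thursday Aug 28 2008.

Aug 28 2008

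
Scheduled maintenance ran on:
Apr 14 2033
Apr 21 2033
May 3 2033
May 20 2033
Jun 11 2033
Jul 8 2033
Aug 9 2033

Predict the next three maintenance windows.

Gaps: 7, 12, 17, 22, 27, 32 days — each gap is 5 larger than the previous one.
Next gap: 37 days. Aug 9 2033 + 37 days = Sep 15 2033.
Next gap: 42 days. Sep 15 2033 + 42 days = Oct 27 2033.
Next gap: 47 days. Oct 27 2033 + 47 days = Dec 13 2033.

Sep 15 2033, Oct 27 2033, Dec 13 2033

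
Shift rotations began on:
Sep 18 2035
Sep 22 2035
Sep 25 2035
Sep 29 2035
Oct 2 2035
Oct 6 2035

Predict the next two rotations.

Oct 9 2035, Oct 13 2035

The gap pattern 4, 3, 4, 3, 4 repeats every 2 events.
These are the Tuesdays and Saturdays of each week.
The following Tuesday is Oct 9 2035.
Next Saturday: Oct 13 2035.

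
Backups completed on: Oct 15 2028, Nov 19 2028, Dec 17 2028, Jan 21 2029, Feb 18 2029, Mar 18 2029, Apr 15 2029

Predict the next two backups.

All dates are Sundays, 35, 28, 35, 28, 28, 28 days apart.
Specifically, the 3rd Sunday of each month.
3rd Sunday of May 2029: May 20 2029.
3rd Sunday of June 2029: Jun 17 2029.

May 20 2029, Jun 17 2029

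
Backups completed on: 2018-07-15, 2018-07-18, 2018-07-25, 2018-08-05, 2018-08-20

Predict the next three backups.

Gaps: 3, 7, 11, 15 days — each gap is 4 larger than the previous one.
Next gap: 19 days. 2018-08-20 + 19 days = 2018-09-08.
Next gap: 23 days. 2018-09-08 + 23 days = 2018-10-01.
Next gap: 27 days. 2018-10-01 + 27 days = 2018-10-28.

2018-09-08, 2018-10-01, 2018-10-28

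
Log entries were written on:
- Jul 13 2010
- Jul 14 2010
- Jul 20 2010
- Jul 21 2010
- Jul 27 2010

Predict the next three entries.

Every event lands on a Tuesday or Wednesday (gaps cycle 1, 6, 1, 6).
So the schedule is: every Tuesday and Wednesday.
The following Wednesday is Jul 28 2010.
The following Tuesday is Aug 3 2010.
The following Wednesday is Aug 4 2010.

Jul 28 2010, Aug 3 2010, Aug 4 2010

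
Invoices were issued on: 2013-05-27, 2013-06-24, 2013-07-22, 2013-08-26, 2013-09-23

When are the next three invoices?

All dates are Mondays, 28, 28, 35, 28 days apart.
Specifically, the 4th Monday of each month.
4th Monday of October 2013: 2013-10-28.
4th Monday of November 2013: 2013-11-25.
December 2013 — 4th Monday is 2013-12-23.

2013-10-28, 2013-11-25, 2013-12-23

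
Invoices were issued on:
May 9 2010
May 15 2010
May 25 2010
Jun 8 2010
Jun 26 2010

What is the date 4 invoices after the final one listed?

Oct 16 2010

Gaps: 6, 10, 14, 18 days — each gap is 4 larger than the previous one.
Next gap: 22 days. Jun 26 2010 + 22 days = Jul 18 2010.
Next gap: 26 days. Jul 18 2010 + 26 days = Aug 13 2010.
Next gap: 30 days. Aug 13 2010 + 30 days = Sep 12 2010.
Next gap: 34 days. Sep 12 2010 + 34 days = Oct 16 2010.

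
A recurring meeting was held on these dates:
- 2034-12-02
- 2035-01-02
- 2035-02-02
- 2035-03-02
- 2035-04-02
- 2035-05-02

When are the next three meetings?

Gaps: 31, 31, 28, 31, 30 days — not constant. Every event is on the 2nd of the month.
Pattern: the 2nd of each month.
June 2035: 2035-06-02.
July 2035: 2035-07-02.
August 2035: 2035-08-02.

2035-06-02, 2035-07-02, 2035-08-02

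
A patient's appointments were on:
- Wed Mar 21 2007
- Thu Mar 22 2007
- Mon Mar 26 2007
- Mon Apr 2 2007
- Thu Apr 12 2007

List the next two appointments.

Wed Apr 25 2007, Fri May 11 2007

The spacing grows by 3 each time: 1, 4, 7, 10 days.
Next gap: 13 days. Thu Apr 12 2007 + 13 days = Wed Apr 25 2007.
Next gap: 16 days. Wed Apr 25 2007 + 16 days = Fri May 11 2007.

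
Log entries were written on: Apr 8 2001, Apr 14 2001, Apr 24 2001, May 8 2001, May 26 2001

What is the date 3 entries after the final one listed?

Aug 12 2001

Gaps: 6, 10, 14, 18 days — each gap is 4 larger than the previous one.
Next gap: 22 days. May 26 2001 + 22 days = Jun 17 2001.
Next gap: 26 days. Jun 17 2001 + 26 days = Jul 13 2001.
Next gap: 30 days. Jul 13 2001 + 30 days = Aug 12 2001.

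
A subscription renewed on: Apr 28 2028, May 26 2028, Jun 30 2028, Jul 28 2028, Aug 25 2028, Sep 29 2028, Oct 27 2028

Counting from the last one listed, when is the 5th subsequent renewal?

Mar 30 2029

All Fridays; the gaps (28, 35, 28, 28, 35, 28) vary with month length.
This is the last Friday of each month.
Last Friday of November 2028: Nov 24 2028.
Last Friday of December 2028: Dec 29 2028.
Last Friday of January 2029: Jan 26 2029.
February 2029 ends with Friday Feb 23 2029.
Last Friday of March 2029: Mar 30 2029.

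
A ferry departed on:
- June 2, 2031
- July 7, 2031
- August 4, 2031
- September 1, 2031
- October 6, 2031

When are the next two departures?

November 3, 2031; December 1, 2031

Gaps: 35, 28, 28, 35 days — a mix of 28 and 35. Every date is a Monday.
Each is the 1st Monday of its month.
November 2031 — 1st Monday is November 3, 2031.
December 2031 — 1st Monday is December 1, 2031.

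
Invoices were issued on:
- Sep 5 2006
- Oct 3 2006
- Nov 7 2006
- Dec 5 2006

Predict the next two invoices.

Jan 2 2007, Feb 6 2007

All dates are Tuesdays, 28, 35, 28 days apart.
Specifically, the 1st Tuesday of each month.
1st Tuesday of January 2007: Jan 2 2007.
February 2007 — 1st Tuesday is Feb 6 2007.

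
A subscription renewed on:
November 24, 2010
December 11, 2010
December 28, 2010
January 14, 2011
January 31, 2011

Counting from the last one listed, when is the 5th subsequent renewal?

The spacing is 17, 17, 17, 17 days — always 17 days.
January 31, 2011 + 17 days = February 17, 2011.
February 17, 2011 + 17 days = March 6, 2011.
March 6, 2011 + 17 days = March 23, 2011.
March 23, 2011 + 17 days = April 9, 2011.
April 9, 2011 + 17 days = April 26, 2011.

April 26, 2011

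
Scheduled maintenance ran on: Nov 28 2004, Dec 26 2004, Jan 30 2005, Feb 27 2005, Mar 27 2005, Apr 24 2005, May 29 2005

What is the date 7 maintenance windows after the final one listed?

All Sundays; the gaps (28, 35, 28, 28, 28, 35) vary with month length.
This is the last Sunday of each month.
June 2005 ends with Sunday Jun 26 2005.
July 2005 ends with Sunday Jul 31 2005.
Last Sunday of August 2005: Aug 28 2005.
Last Sunday of September 2005: Sep 25 2005.
Last Sunday of October 2005: Oct 30 2005.
Last Sunday of November 2005: Nov 27 2005.
Last Sunday of December 2005: Dec 25 2005.

Dec 25 2005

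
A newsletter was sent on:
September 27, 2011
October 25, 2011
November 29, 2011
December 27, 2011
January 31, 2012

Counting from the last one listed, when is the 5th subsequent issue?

June 26, 2012

All Tuesdays; the gaps (28, 35, 28, 35) vary with month length.
This is the last Tuesday of each month.
February 2012 ends with Tuesday February 28, 2012.
March 2012 ends with Tuesday March 27, 2012.
April 2012 ends with Tuesday April 24, 2012.
Last Tuesday of May 2012: May 29, 2012.
June 2012 ends with Tuesday June 26, 2012.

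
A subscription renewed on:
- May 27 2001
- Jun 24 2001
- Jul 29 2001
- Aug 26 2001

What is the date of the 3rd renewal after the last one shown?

Nov 25 2001

All Sundays; the gaps (28, 35, 28) vary with month length.
This is the last Sunday of each month.
September 2001 ends with Sunday Sep 30 2001.
Last Sunday of October 2001: Oct 28 2001.
November 2001 ends with Sunday Nov 25 2001.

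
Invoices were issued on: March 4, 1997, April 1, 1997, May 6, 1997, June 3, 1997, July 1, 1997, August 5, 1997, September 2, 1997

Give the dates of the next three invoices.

October 7, 1997; November 4, 1997; December 2, 1997

Gaps: 28, 35, 28, 28, 35, 28 days — a mix of 28 and 35. Every date is a Tuesday.
Each is the 1st Tuesday of its month.
1st Tuesday of October 1997: October 7, 1997.
November 1997 — 1st Tuesday is November 4, 1997.
December 1997 — 1st Tuesday is December 2, 1997.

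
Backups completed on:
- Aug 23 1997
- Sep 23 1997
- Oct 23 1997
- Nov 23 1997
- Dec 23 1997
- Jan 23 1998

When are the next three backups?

Feb 23 1998, Mar 23 1998, Apr 23 1998

The day-of-month is always 23 (31, 30, 31, 30, 31 days between events).
So this recurs on the 23rd of each month.
Next: February 1998 → Feb 23 1998.
March 1998: Mar 23 1998.
April 1998: Apr 23 1998.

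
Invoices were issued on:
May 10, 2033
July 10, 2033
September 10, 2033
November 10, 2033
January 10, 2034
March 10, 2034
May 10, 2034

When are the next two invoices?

Each date is the 10th; the gaps (61, 62, 61, 61, 59, 61) track the month lengths.
The rule is the 10th of every 2 months.
Next: July 2034 → July 10, 2034.
September 2034: September 10, 2034.

July 10, 2034; September 10, 2034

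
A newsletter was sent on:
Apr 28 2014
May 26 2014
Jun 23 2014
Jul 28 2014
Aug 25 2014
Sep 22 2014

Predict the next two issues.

Gaps: 28, 28, 35, 28, 28 days — a mix of 28 and 35. Every date is a Monday.
Each is the 4th Monday of its month.
4th Monday of October 2014: Oct 27 2014.
November 2014 — 4th Monday is Nov 24 2014.

Oct 27 2014, Nov 24 2014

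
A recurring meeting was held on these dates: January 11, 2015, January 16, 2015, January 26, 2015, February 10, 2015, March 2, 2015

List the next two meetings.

March 27, 2015; April 26, 2015

Gaps: 5, 10, 15, 20 days — each gap is 5 larger than the previous one.
Next gap: 25 days. March 2, 2015 + 25 days = March 27, 2015.
Next gap: 30 days. March 27, 2015 + 30 days = April 26, 2015.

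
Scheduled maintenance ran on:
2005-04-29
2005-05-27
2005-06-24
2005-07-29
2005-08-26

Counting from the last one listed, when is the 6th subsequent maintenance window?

These are Fridays with 28, 28, 35, 28-day gaps.
Each is the final Friday of its month — 2005-04-29 is past the 28th, so '4th Friday' doesn't fit.
Last Friday of September 2005: 2005-09-30.
October 2005 ends with Friday 2005-10-28.
Last Friday of November 2005: 2005-11-25.
Last Friday of December 2005: 2005-12-30.
January 2006 ends with Friday 2006-01-27.
February 2006 ends with Friday 2006-02-24.

2006-02-24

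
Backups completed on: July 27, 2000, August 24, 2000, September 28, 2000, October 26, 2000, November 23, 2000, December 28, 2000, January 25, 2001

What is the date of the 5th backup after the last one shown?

All dates are Thursdays, 28, 35, 28, 28, 35, 28 days apart.
Specifically, the 4th Thursday of each month.
February 2001 — 4th Thursday is February 22, 2001.
March 2001 — 4th Thursday is March 22, 2001.
April 2001 — 4th Thursday is April 26, 2001.
4th Thursday of May 2001: May 24, 2001.
4th Thursday of June 2001: June 28, 2001.

June 28, 2001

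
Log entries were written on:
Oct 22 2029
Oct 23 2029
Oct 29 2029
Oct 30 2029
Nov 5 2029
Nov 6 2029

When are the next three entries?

The gap pattern 1, 6, 1, 6, 1 repeats every 2 events.
These are the Mondays and Tuesdays of each week.
The following Monday is Nov 12 2029.
The following Tuesday is Nov 13 2029.
Next Monday: Nov 19 2029.

Nov 12 2029, Nov 13 2029, Nov 19 2029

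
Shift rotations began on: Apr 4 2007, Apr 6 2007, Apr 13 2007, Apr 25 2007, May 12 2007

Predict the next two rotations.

Intervals are 2, 7, 12, 17 days — an arithmetic progression with common difference 5.
Next gap: 22 days. May 12 2007 + 22 days = Jun 3 2007.
Next gap: 27 days. Jun 3 2007 + 27 days = Jun 30 2007.

Jun 3 2007, Jun 30 2007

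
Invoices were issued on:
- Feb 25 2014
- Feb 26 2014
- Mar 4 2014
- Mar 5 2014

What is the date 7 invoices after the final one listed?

Apr 1 2014

Gaps: 1, 6, 1 days — not constant, but cyclic with period 2.
The events fall on every Tuesday and Wednesday.
The following Tuesday is Mar 11 2014.
The following Wednesday is Mar 12 2014.
Next Tuesday: Mar 18 2014.
The following Wednesday is Mar 19 2014.
Next Tuesday: Mar 25 2014.
Next Wednesday: Mar 26 2014.
Next Tuesday: Apr 1 2014.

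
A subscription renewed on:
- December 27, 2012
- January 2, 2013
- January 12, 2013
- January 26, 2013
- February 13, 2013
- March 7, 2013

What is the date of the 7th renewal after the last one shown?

November 28, 2013

The spacing grows by 4 each time: 6, 10, 14, 18, 22 days.
Next gap: 26 days. March 7, 2013 + 26 days = April 2, 2013.
Next gap: 30 days. April 2, 2013 + 30 days = May 2, 2013.
Next gap: 34 days. May 2, 2013 + 34 days = June 5, 2013.
Next gap: 38 days. June 5, 2013 + 38 days = July 13, 2013.
Next gap: 42 days. July 13, 2013 + 42 days = August 24, 2013.
Next gap: 46 days. August 24, 2013 + 46 days = October 9, 2013.
Next gap: 50 days. October 9, 2013 + 50 days = November 28, 2013.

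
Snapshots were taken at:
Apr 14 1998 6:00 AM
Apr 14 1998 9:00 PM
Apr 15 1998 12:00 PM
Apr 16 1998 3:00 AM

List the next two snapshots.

Gaps: 15, 15, 15 hours — each event is 15 hours after the previous one.
Apr 16 1998 3:00 AM + 15 h = Apr 16 1998 6:00 PM.
Apr 16 1998 6:00 PM + 15 h = Apr 17 1998 9:00 AM.

Apr 16 1998 6:00 PM, Apr 17 1998 9:00 AM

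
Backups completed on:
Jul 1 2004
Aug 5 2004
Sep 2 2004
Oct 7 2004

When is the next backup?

Gaps: 35, 28, 35 days — a mix of 28 and 35. Every date is a Thursday.
Each is the 1st Thursday of its month.
November 2004 — 1st Thursday is Nov 4 2004.

Nov 4 2004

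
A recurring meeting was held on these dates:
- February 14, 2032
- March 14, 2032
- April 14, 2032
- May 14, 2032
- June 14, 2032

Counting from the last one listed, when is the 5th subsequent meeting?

November 14, 2032

The day-of-month is always 14 (29, 31, 30, 31 days between events).
So this recurs on the 14th of each month.
Next: July 2032 → July 14, 2032.
Next: August 2032 → August 14, 2032.
September 2032: September 14, 2032.
October 2032: October 14, 2032.
November 2032: November 14, 2032.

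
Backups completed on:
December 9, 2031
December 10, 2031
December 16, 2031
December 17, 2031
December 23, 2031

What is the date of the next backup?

Gaps: 1, 6, 1, 6 days — not constant, but cyclic with period 2.
The events fall on every Tuesday and Wednesday.
Next Wednesday: December 24, 2031.

December 24, 2031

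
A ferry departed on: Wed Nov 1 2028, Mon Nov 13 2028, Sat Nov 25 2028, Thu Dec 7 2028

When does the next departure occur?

Every event comes 12 days after the last (12, 12, 12).
Thu Dec 7 2028 + 12 days = Tue Dec 19 2028.

Tue Dec 19 2028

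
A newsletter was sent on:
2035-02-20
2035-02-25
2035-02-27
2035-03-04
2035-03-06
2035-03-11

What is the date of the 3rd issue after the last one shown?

Gaps: 5, 2, 5, 2, 5 days — not constant, but cyclic with period 2.
The events fall on every Tuesday and Sunday.
Next Tuesday: 2035-03-13.
The following Sunday is 2035-03-18.
Next Tuesday: 2035-03-20.

2035-03-20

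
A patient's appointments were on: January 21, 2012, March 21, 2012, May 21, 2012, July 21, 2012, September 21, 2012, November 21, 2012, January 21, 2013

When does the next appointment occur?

March 21, 2013

The day-of-month is always 21 (60, 61, 61, 62, 61, 61 days between events).
So this recurs on the 21st of every 2 months.
Next: March 2013 → March 21, 2013.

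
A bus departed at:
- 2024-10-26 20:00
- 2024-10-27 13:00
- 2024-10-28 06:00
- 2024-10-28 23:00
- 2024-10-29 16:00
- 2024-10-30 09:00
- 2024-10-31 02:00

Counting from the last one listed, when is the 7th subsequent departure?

The interval is a steady 17 hours (17, 17, 17, 17, 17, 17).
2024-10-31 02:00 + 17 h = 2024-10-31 19:00.
2024-10-31 19:00 + 17 h = 2024-11-01 12:00.
2024-11-01 12:00 + 17 h = 2024-11-02 05:00.
2024-11-02 05:00 + 17 h = 2024-11-02 22:00.
2024-11-02 22:00 + 17 h = 2024-11-03 15:00.
2024-11-03 15:00 + 17 h = 2024-11-04 08:00.
2024-11-04 08:00 + 17 h = 2024-11-05 01:00.

2024-11-05 01:00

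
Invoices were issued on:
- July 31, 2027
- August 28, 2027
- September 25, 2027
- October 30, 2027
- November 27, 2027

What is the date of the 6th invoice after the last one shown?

May 27, 2028

These are Saturdays with 28, 28, 35, 28-day gaps.
Each is the final Saturday of its month — July 31, 2027 is past the 28th, so '4th Saturday' doesn't fit.
December 2027 ends with Saturday December 25, 2027.
Last Saturday of January 2028: January 29, 2028.
Last Saturday of February 2028: February 26, 2028.
March 2028 ends with Saturday March 25, 2028.
Last Saturday of April 2028: April 29, 2028.
Last Saturday of May 2028: May 27, 2028.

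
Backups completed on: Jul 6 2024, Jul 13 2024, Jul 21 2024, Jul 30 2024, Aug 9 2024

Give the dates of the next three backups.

Aug 20 2024, Sep 1 2024, Sep 14 2024

Gaps: 7, 8, 9, 10 days — each gap is 1 larger than the previous one.
Next gap: 11 days. Aug 9 2024 + 11 days = Aug 20 2024.
Next gap: 12 days. Aug 20 2024 + 12 days = Sep 1 2024.
Next gap: 13 days. Sep 1 2024 + 13 days = Sep 14 2024.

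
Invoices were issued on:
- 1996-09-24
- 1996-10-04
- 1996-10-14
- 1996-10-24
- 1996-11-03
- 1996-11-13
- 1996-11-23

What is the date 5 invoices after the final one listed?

Gaps between consecutive events: 10, 10, 10, 10, 10, 10 days — a constant 10-day interval.
1996-11-23 + 10 days = 1996-12-03.
1996-12-03 + 10 days = 1996-12-13.
1996-12-13 + 10 days = 1996-12-23.
1996-12-23 + 10 days = 1997-01-02.
1997-01-02 + 10 days = 1997-01-12.

1997-01-12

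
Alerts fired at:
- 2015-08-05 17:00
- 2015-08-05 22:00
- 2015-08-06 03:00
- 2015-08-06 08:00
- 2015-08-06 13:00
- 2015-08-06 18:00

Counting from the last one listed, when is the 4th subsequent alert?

2015-08-07 14:00

Gaps: 5, 5, 5, 5, 5 hours — each event is 5 hours after the previous one.
2015-08-06 18:00 + 5 h = 2015-08-06 23:00.
2015-08-06 23:00 + 5 h = 2015-08-07 04:00.
2015-08-07 04:00 + 5 h = 2015-08-07 09:00.
2015-08-07 09:00 + 5 h = 2015-08-07 14:00.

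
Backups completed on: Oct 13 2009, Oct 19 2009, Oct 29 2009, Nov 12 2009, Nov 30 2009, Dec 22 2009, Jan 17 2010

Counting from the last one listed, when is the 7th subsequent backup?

The spacing grows by 4 each time: 6, 10, 14, 18, 22, 26 days.
Next gap: 30 days. Jan 17 2010 + 30 days = Feb 16 2010.
Next gap: 34 days. Feb 16 2010 + 34 days = Mar 22 2010.
Next gap: 38 days. Mar 22 2010 + 38 days = Apr 29 2010.
Next gap: 42 days. Apr 29 2010 + 42 days = Jun 10 2010.
Next gap: 46 days. Jun 10 2010 + 46 days = Jul 26 2010.
Next gap: 50 days. Jul 26 2010 + 50 days = Sep 14 2010.
Next gap: 54 days. Sep 14 2010 + 54 days = Nov 7 2010.

Nov 7 2010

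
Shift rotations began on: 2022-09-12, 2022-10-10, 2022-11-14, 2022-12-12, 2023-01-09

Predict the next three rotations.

These are Mondays at 28- or 35-day spacing (28, 35, 28, 28).
The pattern: 2nd Monday of the month.
2nd Monday of February 2023: 2023-02-13.
March 2023 — 2nd Monday is 2023-03-13.
2nd Monday of April 2023: 2023-04-10.

2023-02-13, 2023-03-13, 2023-04-10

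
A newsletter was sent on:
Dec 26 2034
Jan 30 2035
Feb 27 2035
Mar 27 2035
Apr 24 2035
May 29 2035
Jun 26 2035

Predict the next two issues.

Every date is a Tuesday; gaps 35, 28, 28, 28, 35, 28 days.
Each is the last Tuesday of its month (at least one falls on the 29th or later, ruling out '4th Tuesday').
July 2035 ends with Tuesday Jul 31 2035.
Last Tuesday of August 2035: Aug 28 2035.

Jul 31 2035, Aug 28 2035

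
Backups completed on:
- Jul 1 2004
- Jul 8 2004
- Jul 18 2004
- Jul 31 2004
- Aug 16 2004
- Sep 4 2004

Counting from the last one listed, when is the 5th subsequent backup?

Jan 22 2005

Gaps: 7, 10, 13, 16, 19 days — each gap is 3 larger than the previous one.
Next gap: 22 days. Sep 4 2004 + 22 days = Sep 26 2004.
Next gap: 25 days. Sep 26 2004 + 25 days = Oct 21 2004.
Next gap: 28 days. Oct 21 2004 + 28 days = Nov 18 2004.
Next gap: 31 days. Nov 18 2004 + 31 days = Dec 19 2004.
Next gap: 34 days. Dec 19 2004 + 34 days = Jan 22 2005.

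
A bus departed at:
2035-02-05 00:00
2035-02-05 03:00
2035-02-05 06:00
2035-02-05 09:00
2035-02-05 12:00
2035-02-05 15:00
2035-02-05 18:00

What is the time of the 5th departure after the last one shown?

2035-02-06 09:00

The interval is a steady 3 hours (3, 3, 3, 3, 3, 3).
2035-02-05 18:00 + 3 h = 2035-02-05 21:00.
2035-02-05 21:00 + 3 h = 2035-02-06 00:00.
2035-02-06 00:00 + 3 h = 2035-02-06 03:00.
2035-02-06 03:00 + 3 h = 2035-02-06 06:00.
2035-02-06 06:00 + 3 h = 2035-02-06 09:00.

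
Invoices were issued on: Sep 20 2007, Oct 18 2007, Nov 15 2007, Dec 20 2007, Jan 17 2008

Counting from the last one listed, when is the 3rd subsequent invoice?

Gaps: 28, 28, 35, 28 days — a mix of 28 and 35. Every date is a Thursday.
Each is the 3rd Thursday of its month.
3rd Thursday of February 2008: Feb 21 2008.
March 2008 — 3rd Thursday is Mar 20 2008.
April 2008 — 3rd Thursday is Apr 17 2008.

Apr 17 2008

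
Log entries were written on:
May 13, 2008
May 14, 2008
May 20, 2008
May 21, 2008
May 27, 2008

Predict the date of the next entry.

Every event lands on a Tuesday or Wednesday (gaps cycle 1, 6, 1, 6).
So the schedule is: every Tuesday and Wednesday.
Next Wednesday: May 28, 2008.

May 28, 2008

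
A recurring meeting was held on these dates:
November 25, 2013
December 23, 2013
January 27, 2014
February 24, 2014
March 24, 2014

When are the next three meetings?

April 28, 2014; May 26, 2014; June 23, 2014

Gaps: 28, 35, 28, 28 days — a mix of 28 and 35. Every date is a Monday.
Each is the 4th Monday of its month.
4th Monday of April 2014: April 28, 2014.
4th Monday of May 2014: May 26, 2014.
June 2014 — 4th Monday is June 23, 2014.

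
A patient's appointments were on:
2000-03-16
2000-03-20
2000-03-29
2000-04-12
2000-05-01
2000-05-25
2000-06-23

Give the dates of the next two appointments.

2000-07-27, 2000-09-04

Gaps: 4, 9, 14, 19, 24, 29 days — each gap is 5 larger than the previous one.
Next gap: 34 days. 2000-06-23 + 34 days = 2000-07-27.
Next gap: 39 days. 2000-07-27 + 39 days = 2000-09-04.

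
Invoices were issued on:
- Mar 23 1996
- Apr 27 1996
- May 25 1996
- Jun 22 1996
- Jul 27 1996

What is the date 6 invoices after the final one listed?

Jan 25 1997

All dates are Saturdays, 35, 28, 28, 35 days apart.
Specifically, the 4th Saturday of each month.
4th Saturday of August 1996: Aug 24 1996.
4th Saturday of September 1996: Sep 28 1996.
4th Saturday of October 1996: Oct 26 1996.
4th Saturday of November 1996: Nov 23 1996.
4th Saturday of December 1996: Dec 28 1996.
4th Saturday of January 1997: Jan 25 1997.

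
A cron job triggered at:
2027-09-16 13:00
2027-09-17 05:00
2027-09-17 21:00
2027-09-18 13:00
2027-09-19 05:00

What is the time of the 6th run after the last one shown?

2027-09-23 05:00

Spacing: 16, 16, 16, 16 h — constant 16 h.
2027-09-19 05:00 + 16 h = 2027-09-19 21:00.
2027-09-19 21:00 + 16 h = 2027-09-20 13:00.
2027-09-20 13:00 + 16 h = 2027-09-21 05:00.
2027-09-21 05:00 + 16 h = 2027-09-21 21:00.
2027-09-21 21:00 + 16 h = 2027-09-22 13:00.
2027-09-22 13:00 + 16 h = 2027-09-23 05:00.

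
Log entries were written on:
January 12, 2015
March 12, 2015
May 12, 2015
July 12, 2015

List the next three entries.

September 12, 2015; November 12, 2015; January 12, 2016

Each date is the 12th; the gaps (59, 61, 61) track the month lengths.
The rule is the 12th of every 2 months.
September 2015: September 12, 2015.
Next: November 2015 → November 12, 2015.
Next: January 2016 → January 12, 2016.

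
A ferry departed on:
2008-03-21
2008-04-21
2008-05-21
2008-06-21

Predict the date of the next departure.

2008-07-21

The day-of-month is always 21 (31, 30, 31 days between events).
So this recurs on the 21st of each month.
Next: July 2008 → 2008-07-21.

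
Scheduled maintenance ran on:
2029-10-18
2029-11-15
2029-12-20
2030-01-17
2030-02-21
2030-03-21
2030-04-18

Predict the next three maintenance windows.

Gaps: 28, 35, 28, 35, 28, 28 days — a mix of 28 and 35. Every date is a Thursday.
Each is the 3rd Thursday of its month.
3rd Thursday of May 2030: 2030-05-16.
3rd Thursday of June 2030: 2030-06-20.
3rd Thursday of July 2030: 2030-07-18.

2030-05-16, 2030-06-20, 2030-07-18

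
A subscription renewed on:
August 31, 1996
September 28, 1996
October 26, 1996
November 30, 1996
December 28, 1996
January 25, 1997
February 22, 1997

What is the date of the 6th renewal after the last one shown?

Every date is a Saturday; gaps 28, 28, 35, 28, 28, 28 days.
Each is the last Saturday of its month (at least one falls on the 29th or later, ruling out '4th Saturday').
Last Saturday of March 1997: March 29, 1997.
Last Saturday of April 1997: April 26, 1997.
May 1997 ends with Saturday May 31, 1997.
June 1997 ends with Saturday June 28, 1997.
Last Saturday of July 1997: July 26, 1997.
Last Saturday of August 1997: August 30, 1997.

August 30, 1997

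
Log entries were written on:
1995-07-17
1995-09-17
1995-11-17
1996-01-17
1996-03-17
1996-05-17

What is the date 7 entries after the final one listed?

1997-07-17

The day-of-month is always 17 (62, 61, 61, 60, 61 days between events).
So this recurs on the 17th of every 2 months.
July 1996: 1996-07-17.
Next: September 1996 → 1996-09-17.
Next: November 1996 → 1996-11-17.
Next: January 1997 → 1997-01-17.
March 1997: 1997-03-17.
May 1997: 1997-05-17.
July 1997: 1997-07-17.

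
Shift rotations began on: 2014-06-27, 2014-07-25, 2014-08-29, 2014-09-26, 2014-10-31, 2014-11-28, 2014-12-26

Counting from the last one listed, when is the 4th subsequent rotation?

All Fridays; the gaps (28, 35, 28, 35, 28, 28) vary with month length.
This is the last Friday of each month.
January 2015 ends with Friday 2015-01-30.
February 2015 ends with Friday 2015-02-27.
Last Friday of March 2015: 2015-03-27.
Last Friday of April 2015: 2015-04-24.

2015-04-24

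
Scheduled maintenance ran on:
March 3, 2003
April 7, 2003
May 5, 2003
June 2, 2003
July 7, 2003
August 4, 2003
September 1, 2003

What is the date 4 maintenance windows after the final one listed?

January 5, 2004

These are Mondays at 28- or 35-day spacing (35, 28, 28, 35, 28, 28).
The pattern: 1st Monday of the month.
October 2003 — 1st Monday is October 6, 2003.
November 2003 — 1st Monday is November 3, 2003.
1st Monday of December 2003: December 1, 2003.
1st Monday of January 2004: January 5, 2004.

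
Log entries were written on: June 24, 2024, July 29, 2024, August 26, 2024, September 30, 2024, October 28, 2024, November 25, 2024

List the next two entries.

December 30, 2024; January 27, 2025

Every date is a Monday; gaps 35, 28, 35, 28, 28 days.
Each is the last Monday of its month (at least one falls on the 29th or later, ruling out '4th Monday').
Last Monday of December 2024: December 30, 2024.
Last Monday of January 2025: January 27, 2025.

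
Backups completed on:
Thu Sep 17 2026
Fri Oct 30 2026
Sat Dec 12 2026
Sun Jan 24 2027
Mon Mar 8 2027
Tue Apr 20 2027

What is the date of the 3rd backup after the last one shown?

Gaps between consecutive events: 43, 43, 43, 43, 43 days — a constant 43-day interval.
Tue Apr 20 2027 + 43 days = Wed Jun 2 2027.
Wed Jun 2 2027 + 43 days = Thu Jul 15 2027.
Thu Jul 15 2027 + 43 days = Fri Aug 27 2027.

Fri Aug 27 2027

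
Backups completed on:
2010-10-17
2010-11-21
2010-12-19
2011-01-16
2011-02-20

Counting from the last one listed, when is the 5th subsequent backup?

These are Sundays at 28- or 35-day spacing (35, 28, 28, 35).
The pattern: 3rd Sunday of the month.
March 2011 — 3rd Sunday is 2011-03-20.
3rd Sunday of April 2011: 2011-04-17.
May 2011 — 3rd Sunday is 2011-05-15.
June 2011 — 3rd Sunday is 2011-06-19.
July 2011 — 3rd Sunday is 2011-07-17.

2011-07-17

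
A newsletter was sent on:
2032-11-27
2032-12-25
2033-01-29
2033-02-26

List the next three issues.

2033-03-26, 2033-04-30, 2033-05-28

Every date is a Saturday; gaps 28, 35, 28 days.
Each is the last Saturday of its month (at least one falls on the 29th or later, ruling out '4th Saturday').
March 2033 ends with Saturday 2033-03-26.
April 2033 ends with Saturday 2033-04-30.
Last Saturday of May 2033: 2033-05-28.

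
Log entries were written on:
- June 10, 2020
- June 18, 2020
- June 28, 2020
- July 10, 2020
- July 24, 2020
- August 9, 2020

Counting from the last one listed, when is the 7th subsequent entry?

January 24, 2021

The spacing grows by 2 each time: 8, 10, 12, 14, 16 days.
Next gap: 18 days. August 9, 2020 + 18 days = August 27, 2020.
Next gap: 20 days. August 27, 2020 + 20 days = September 16, 2020.
Next gap: 22 days. September 16, 2020 + 22 days = October 8, 2020.
Next gap: 24 days. October 8, 2020 + 24 days = November 1, 2020.
Next gap: 26 days. November 1, 2020 + 26 days = November 27, 2020.
Next gap: 28 days. November 27, 2020 + 28 days = December 25, 2020.
Next gap: 30 days. December 25, 2020 + 30 days = January 24, 2021.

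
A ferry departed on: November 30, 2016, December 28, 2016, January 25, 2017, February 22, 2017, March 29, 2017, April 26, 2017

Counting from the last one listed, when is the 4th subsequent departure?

August 30, 2017

Every date is a Wednesday; gaps 28, 28, 28, 35, 28 days.
Each is the last Wednesday of its month (at least one falls on the 29th or later, ruling out '4th Wednesday').
May 2017 ends with Wednesday May 31, 2017.
Last Wednesday of June 2017: June 28, 2017.
Last Wednesday of July 2017: July 26, 2017.
August 2017 ends with Wednesday August 30, 2017.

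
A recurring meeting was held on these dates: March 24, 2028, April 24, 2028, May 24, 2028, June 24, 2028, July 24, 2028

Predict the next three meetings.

August 24, 2028; September 24, 2028; October 24, 2028

Gaps: 31, 30, 31, 30 days — not constant. Every event is on the 24th of the month.
Pattern: the 24th of each month.
Next: August 2028 → August 24, 2028.
September 2028: September 24, 2028.
Next: October 2028 → October 24, 2028.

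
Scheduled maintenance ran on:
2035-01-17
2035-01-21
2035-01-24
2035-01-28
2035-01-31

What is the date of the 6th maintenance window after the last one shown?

2035-02-21

Every event lands on a Wednesday or Sunday (gaps cycle 4, 3, 4, 3).
So the schedule is: every Wednesday and Sunday.
Next Sunday: 2035-02-04.
Next Wednesday: 2035-02-07.
Next Sunday: 2035-02-11.
The following Wednesday is 2035-02-14.
Next Sunday: 2035-02-18.
Next Wednesday: 2035-02-21.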